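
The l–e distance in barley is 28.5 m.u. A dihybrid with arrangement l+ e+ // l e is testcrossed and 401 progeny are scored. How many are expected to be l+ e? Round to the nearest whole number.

A map distance of 28.5 m.u. corresponds to a recombination frequency of 0.285.
The F1 is l+ e+ / l e, so l+ e is a recombinant gamete class with expected frequency r/2 = 0.285/2 = 0.1425.
Expected number = 0.1425 × 401 = 57.14 ≈ 57.

57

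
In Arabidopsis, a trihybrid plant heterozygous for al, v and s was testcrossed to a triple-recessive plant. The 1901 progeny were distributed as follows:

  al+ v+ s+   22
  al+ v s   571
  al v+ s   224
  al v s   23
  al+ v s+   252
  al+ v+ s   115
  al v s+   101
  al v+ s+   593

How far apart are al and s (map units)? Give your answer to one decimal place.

The two most frequent reciprocal classes, al+ v s and al v+ s+, are the parental types, so the F1 was al+ v s / al v+ s+.
The two rarest classes, al v s and al+ v+ s+, are the double crossovers. Comparing them with the parentals, only the al allele has switched, so al is the middle locus and the order is v – al – s.
Crossovers in the al–s interval produce the single-crossover classes al+ v s+ and al v+ s (252 + 224 = 476) plus the double crossovers (45).
RF(al–s) = (476 + 45) / 1901 = 521/1901 = 0.2741 → 27.4 map units.

27.4 map units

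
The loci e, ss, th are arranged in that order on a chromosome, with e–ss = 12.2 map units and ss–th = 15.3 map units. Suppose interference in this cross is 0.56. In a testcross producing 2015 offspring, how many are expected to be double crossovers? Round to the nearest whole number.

Map distances give recombination frequencies of 0.122 and 0.153 for the two intervals.
With interference 0.56 (so coincidence = 0.44), expected double-crossover frequency = 0.122 × 0.153 × 0.44 = 0.00821.
Expected number = 0.00821 × 2015 = 16.55 ≈ 17.

17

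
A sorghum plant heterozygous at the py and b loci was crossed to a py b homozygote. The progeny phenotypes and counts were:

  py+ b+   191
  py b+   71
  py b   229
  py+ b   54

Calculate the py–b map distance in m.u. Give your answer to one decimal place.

22.9 m.u.

The two most frequent classes, py+ b+ (191) and py b (229), are the parental types, so the F1 was py+ b+ / py b.
The recombinant classes are py+ b and py b+: 54 + 71 = 125.
Recombination frequency = 125/545 = 0.2294 ≈ 22.9%, i.e. 22.9 m.u.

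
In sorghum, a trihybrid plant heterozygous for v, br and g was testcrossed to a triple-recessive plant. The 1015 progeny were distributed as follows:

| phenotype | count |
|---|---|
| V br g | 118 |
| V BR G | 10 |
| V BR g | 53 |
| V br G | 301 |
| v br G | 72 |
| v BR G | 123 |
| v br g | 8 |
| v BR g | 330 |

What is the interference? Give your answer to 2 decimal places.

0.51

The two most frequent reciprocal classes, V br G and v BR g, are the parental types, so the F1 was V br G / v BR g.
The two rarest classes, V BR G and v br g, are the double crossovers. Comparing them with the parentals, only the br allele has switched, so br is the middle locus and the order is g – br – v.
g–br: (241 + 18)/1015 = 0.2552; br–v: (125 + 18)/1015 = 0.1409.
Expected DCO frequency = 0.2552 × 0.1409 ≈ 0.03596; observed = 18/1015 ≈ 0.01773.
Coefficient of coincidence = 0.01773/0.03596 ≈ 0.49; interference = 1 − 0.49 = 0.51.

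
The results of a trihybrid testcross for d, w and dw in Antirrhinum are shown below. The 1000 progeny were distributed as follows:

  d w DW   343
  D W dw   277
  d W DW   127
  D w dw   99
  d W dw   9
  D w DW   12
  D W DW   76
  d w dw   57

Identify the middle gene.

d

The two most frequent reciprocal classes, D W dw and d w DW, are the parental types, so the F1 was D W dw / d w DW.
The two rarest classes, d W dw and D w DW, are the double crossovers. Comparing them with the parentals, only the d allele has switched, so d is the middle locus and the order is dw – d – w.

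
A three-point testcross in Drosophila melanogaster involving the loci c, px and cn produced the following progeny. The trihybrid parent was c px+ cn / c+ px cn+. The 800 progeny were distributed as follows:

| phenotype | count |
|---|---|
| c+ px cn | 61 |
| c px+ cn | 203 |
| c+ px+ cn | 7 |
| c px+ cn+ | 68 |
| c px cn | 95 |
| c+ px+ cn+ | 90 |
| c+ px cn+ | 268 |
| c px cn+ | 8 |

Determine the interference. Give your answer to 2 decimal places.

The two rarest classes, c+ px+ cn and c px cn+, are the double crossovers. Comparing them with the parentals, only the c allele has switched, so c is the middle locus and the order is px – c – cn.
px–c: (185 + 15)/800 = 0.2500; c–cn: (129 + 15)/800 = 0.1800.
Expected DCO frequency = 0.2500 × 0.1800 ≈ 0.04500; observed = 15/800 ≈ 0.01875.
Coefficient of coincidence = 0.01875/0.04500 ≈ 0.42; interference = 1 − 0.42 = 0.58.

0.58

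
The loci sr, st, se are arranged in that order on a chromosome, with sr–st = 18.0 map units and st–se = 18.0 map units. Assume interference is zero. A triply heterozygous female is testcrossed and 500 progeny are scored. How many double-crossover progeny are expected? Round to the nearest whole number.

Map distances give recombination frequencies of 0.180 and 0.180 for the two intervals.
With no interference, expected double-crossover frequency = 0.180 × 0.180 = 0.03240.
Expected number = 0.03240 × 500 = 16.20 ≈ 16.

16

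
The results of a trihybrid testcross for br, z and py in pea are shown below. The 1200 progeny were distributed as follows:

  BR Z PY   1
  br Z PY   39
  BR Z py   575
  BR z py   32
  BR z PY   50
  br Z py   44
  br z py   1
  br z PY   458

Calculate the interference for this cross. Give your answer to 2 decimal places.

The two most frequent reciprocal classes, br z PY and BR Z py, are the parental types, so the F1 was br z PY / BR Z py.
The two rarest classes, br z py and BR Z PY, are the double crossovers. Comparing them with the parentals, only the py allele has switched, so py is the middle locus and the order is z – py – br.
z–py: (71 + 2)/1200 = 0.0608; py–br: (94 + 2)/1200 = 0.0800.
Expected DCO frequency = 0.0608 × 0.0800 ≈ 0.00486; observed = 2/1200 ≈ 0.00167.
Coefficient of coincidence = 0.00167/0.00486 ≈ 0.34; interference = 1 − 0.34 = 0.66.

0.66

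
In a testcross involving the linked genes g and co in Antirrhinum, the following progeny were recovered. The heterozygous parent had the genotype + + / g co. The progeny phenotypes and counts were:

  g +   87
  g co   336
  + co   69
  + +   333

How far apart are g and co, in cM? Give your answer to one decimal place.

18.9 cM

The recombinant classes are + co and g +: 69 + 87 = 156.
Recombination frequency = 156/825 = 0.1891 ≈ 18.9%, i.e. 18.9 cM.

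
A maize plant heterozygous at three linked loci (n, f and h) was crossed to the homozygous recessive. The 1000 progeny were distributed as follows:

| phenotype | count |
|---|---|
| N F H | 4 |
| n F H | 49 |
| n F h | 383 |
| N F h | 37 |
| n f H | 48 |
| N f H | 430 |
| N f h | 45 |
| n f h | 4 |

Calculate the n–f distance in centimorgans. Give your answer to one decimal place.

9.3 centimorgans

The two most frequent reciprocal classes, N f H and n F h, are the parental types, so the F1 was N f H / n F h.
The two rarest classes, N F H and n f h, are the double crossovers. Comparing them with the parentals, only the f allele has switched, so f is the middle locus and the order is h – f – n.
Crossovers in the f–n interval produce the single-crossover classes n f H and N F h (48 + 37 = 85) plus the double crossovers (8).
RF(f–n) = (85 + 8) / 1000 = 93/1000 = 0.0930 → 9.3 centimorgans.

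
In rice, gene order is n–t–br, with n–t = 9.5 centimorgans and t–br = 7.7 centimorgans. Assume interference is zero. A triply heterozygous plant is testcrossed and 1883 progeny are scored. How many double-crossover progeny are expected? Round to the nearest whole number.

Map distances give recombination frequencies of 0.095 and 0.077 for the two intervals.
With no interference, expected double-crossover frequency = 0.095 × 0.077 = 0.00732.
Expected number = 0.00732 × 1883 = 13.77 ≈ 14.

14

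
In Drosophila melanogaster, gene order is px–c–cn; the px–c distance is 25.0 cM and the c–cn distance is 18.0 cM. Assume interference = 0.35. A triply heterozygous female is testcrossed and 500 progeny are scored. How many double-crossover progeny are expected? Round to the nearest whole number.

Map distances give recombination frequencies of 0.250 and 0.180 for the two intervals.
With interference 0.35 (so coincidence = 0.65), expected double-crossover frequency = 0.250 × 0.180 × 0.65 = 0.02925.
Expected number = 0.02925 × 500 = 14.62 ≈ 15.

15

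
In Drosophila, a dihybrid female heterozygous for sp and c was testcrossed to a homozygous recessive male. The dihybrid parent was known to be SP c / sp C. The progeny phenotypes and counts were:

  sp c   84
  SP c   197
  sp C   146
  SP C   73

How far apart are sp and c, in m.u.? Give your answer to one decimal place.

The recombinant classes are SP C and sp c: 73 + 84 = 157.
Recombination frequency = 157/500 = 0.3140 ≈ 31.4%, i.e. 31.4 m.u.

31.4 m.u.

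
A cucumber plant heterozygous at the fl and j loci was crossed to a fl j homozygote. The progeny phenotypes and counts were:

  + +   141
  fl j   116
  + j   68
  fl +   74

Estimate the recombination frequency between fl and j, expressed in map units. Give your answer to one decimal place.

35.6 map units

The two most frequent classes, + + (141) and fl j (116), are the parental types, so the F1 was + + / fl j.
The recombinant classes are + j and fl +: 68 + 74 = 142.
Recombination frequency = 142/399 = 0.3559 ≈ 35.6%, i.e. 35.6 map units.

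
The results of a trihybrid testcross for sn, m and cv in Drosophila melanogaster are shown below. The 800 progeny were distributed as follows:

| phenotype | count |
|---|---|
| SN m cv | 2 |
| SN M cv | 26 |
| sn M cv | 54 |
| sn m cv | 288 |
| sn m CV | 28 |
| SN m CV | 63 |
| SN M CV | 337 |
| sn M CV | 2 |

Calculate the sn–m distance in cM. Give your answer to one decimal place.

The two most frequent reciprocal classes, sn m cv and SN M CV, are the parental types, so the F1 was sn m cv / SN M CV.
The two rarest classes, SN m cv and sn M CV, are the double crossovers. Comparing them with the parentals, only the sn allele has switched, so sn is the middle locus and the order is m – sn – cv.
Crossovers in the m–sn interval produce the single-crossover classes sn M cv and SN m CV (54 + 63 = 117) plus the double crossovers (4).
RF(m–sn) = (117 + 4) / 800 = 121/800 = 0.1512 → 15.1 cM.

15.1 cM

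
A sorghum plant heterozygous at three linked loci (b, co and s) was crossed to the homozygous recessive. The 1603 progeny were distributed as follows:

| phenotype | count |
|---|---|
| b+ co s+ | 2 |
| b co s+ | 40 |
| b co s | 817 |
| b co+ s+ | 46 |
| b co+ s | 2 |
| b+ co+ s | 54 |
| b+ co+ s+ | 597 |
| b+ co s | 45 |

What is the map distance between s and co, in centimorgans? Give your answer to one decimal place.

The two most frequent reciprocal classes, b+ co+ s+ and b co s, are the parental types, so the F1 was b+ co+ s+ / b co s.
The two rarest classes, b+ co s+ and b co+ s, are the double crossovers. Comparing them with the parentals, only the co allele has switched, so co is the middle locus and the order is b – co – s.
Crossovers in the co–s interval produce the single-crossover classes b+ co+ s and b co s+ (54 + 40 = 94) plus the double crossovers (4).
RF(co–s) = (94 + 4) / 1603 = 98/1603 = 0.0611 → 6.1 centimorgans.

6.1 centimorgans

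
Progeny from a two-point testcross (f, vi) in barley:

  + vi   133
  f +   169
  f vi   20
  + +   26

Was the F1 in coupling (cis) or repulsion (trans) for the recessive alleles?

trans

The two most frequent classes are + vi (133) and f + (169); these are the parental (non-recombinant) types.
So the F1 carried + vi on one chromosome and f + on the other — the recessive alleles are on opposite chromosomes (trans / repulsion).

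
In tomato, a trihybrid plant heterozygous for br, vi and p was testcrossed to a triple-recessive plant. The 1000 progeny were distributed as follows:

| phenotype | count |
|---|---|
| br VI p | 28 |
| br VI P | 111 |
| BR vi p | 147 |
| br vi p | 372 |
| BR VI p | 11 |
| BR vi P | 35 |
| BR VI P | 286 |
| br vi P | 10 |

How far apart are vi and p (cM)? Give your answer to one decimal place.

The two most frequent reciprocal classes, br vi p and BR VI P, are the parental types, so the F1 was br vi p / BR VI P.
The two rarest classes, br vi P and BR VI p, are the double crossovers. Comparing them with the parentals, only the p allele has switched, so p is the middle locus and the order is vi – p – br.
Crossovers in the vi–p interval produce the single-crossover classes br VI p and BR vi P (28 + 35 = 63) plus the double crossovers (21).
RF(vi–p) = (63 + 21) / 1000 = 84/1000 = 0.0840 → 8.4 cM.

8.4 cM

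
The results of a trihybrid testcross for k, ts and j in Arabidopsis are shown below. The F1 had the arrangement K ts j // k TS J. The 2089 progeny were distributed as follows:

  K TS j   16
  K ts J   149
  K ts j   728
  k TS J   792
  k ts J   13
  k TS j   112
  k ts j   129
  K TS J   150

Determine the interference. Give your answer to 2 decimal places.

The two rarest classes, K TS j and k ts J, are the double crossovers. Comparing them with the parentals, only the ts allele has switched, so ts is the middle locus and the order is j – ts – k.
j–ts: (261 + 29)/2089 = 0.1388; ts–k: (279 + 29)/2089 = 0.1474.
Expected DCO frequency = 0.1388 × 0.1474 ≈ 0.02046; observed = 29/2089 ≈ 0.01388.
Coefficient of coincidence = 0.01388/0.02046 ≈ 0.68; interference = 1 − 0.68 = 0.32.

0.32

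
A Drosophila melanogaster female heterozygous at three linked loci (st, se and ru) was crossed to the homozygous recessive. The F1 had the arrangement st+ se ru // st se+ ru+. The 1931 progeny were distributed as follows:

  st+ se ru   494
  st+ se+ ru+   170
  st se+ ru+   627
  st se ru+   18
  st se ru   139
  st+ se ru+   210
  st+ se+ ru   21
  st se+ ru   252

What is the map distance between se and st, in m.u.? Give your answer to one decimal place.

The two rarest classes, st+ se+ ru and st se ru+, are the double crossovers. Comparing them with the parentals, only the se allele has switched, so se is the middle locus and the order is st – se – ru.
Crossovers in the st–se interval produce the single-crossover classes st se ru and st+ se+ ru+ (139 + 170 = 309) plus the double crossovers (39).
RF(st–se) = (309 + 39) / 1931 = 348/1931 = 0.1802 → 18.0 m.u.

18.0 m.u.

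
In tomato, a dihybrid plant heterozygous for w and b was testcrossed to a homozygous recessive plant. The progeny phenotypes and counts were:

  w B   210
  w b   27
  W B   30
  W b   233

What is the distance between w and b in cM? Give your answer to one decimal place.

The two most frequent classes, W b (233) and w B (210), are the parental types, so the F1 was W b / w B.
The recombinant classes are W B and w b: 30 + 27 = 57.
Recombination frequency = 57/500 = 0.1140 ≈ 11.4%, i.e. 11.4 cM.

11.4 cM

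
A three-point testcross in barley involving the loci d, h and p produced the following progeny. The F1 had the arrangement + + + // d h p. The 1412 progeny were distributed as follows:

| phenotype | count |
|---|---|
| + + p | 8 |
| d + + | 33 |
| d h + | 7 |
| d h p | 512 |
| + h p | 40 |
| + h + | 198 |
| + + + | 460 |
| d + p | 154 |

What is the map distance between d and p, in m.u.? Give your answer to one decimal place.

The two rarest classes, + + p and d h +, are the double crossovers. Comparing them with the parentals, only the p allele has switched, so p is the middle locus and the order is h – p – d.
Crossovers in the p–d interval produce the single-crossover classes d + + and + h p (33 + 40 = 73) plus the double crossovers (15).
RF(p–d) = (73 + 15) / 1412 = 88/1412 = 0.0623 → 6.2 m.u.

6.2 m.u.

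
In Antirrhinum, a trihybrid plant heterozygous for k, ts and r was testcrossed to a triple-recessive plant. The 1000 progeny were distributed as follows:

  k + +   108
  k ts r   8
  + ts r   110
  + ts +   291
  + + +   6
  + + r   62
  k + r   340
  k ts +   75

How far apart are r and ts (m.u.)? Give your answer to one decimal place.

23.2 m.u.

The two most frequent reciprocal classes, + ts + and k + r, are the parental types, so the F1 was + ts + / k + r.
The two rarest classes, + + + and k ts r, are the double crossovers. Comparing them with the parentals, only the ts allele has switched, so ts is the middle locus and the order is k – ts – r.
Crossovers in the ts–r interval produce the single-crossover classes + ts r and k + + (110 + 108 = 218) plus the double crossovers (14).
RF(ts–r) = (218 + 14) / 1000 = 232/1000 = 0.2320 → 23.2 m.u.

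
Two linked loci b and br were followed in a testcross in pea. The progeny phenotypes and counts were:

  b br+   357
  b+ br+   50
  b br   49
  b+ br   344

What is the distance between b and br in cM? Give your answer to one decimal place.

The two most frequent classes, b+ br (344) and b br+ (357), are the parental types, so the F1 was b+ br / b br+.
The recombinant classes are b+ br+ and b br: 50 + 49 = 99.
Recombination frequency = 99/800 = 0.1237 ≈ 12.4%, i.e. 12.4 cM.

12.4 cM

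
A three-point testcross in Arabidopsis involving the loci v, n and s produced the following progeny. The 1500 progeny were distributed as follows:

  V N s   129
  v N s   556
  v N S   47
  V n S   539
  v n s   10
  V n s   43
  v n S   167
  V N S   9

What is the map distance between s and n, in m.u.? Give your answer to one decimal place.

7.3 m.u.

The two most frequent reciprocal classes, V n S and v N s, are the parental types, so the F1 was V n S / v N s.
The two rarest classes, V N S and v n s, are the double crossovers. Comparing them with the parentals, only the n allele has switched, so n is the middle locus and the order is s – n – v.
Crossovers in the s–n interval produce the single-crossover classes V n s and v N S (43 + 47 = 90) plus the double crossovers (19).
RF(s–n) = (90 + 19) / 1500 = 109/1500 = 0.0727 → 7.3 m.u.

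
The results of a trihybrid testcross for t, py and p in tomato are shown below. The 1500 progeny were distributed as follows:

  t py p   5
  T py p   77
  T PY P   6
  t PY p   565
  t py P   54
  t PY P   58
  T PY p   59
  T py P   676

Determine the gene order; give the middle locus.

The two most frequent reciprocal classes, t PY p and T py P, are the parental types, so the F1 was t PY p / T py P.
The two rarest classes, t py p and T PY P, are the double crossovers. Comparing them with the parentals, only the py allele has switched, so py is the middle locus and the order is p – py – t.

py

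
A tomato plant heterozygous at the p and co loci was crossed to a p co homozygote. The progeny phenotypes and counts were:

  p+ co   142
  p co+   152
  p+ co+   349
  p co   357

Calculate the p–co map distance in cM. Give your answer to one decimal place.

The two most frequent classes, p+ co+ (349) and p co (357), are the parental types, so the F1 was p+ co+ / p co.
The recombinant classes are p+ co and p co+: 142 + 152 = 294.
Recombination frequency = 294/1000 = 0.2940 ≈ 29.4%, i.e. 29.4 cM.

29.4 cM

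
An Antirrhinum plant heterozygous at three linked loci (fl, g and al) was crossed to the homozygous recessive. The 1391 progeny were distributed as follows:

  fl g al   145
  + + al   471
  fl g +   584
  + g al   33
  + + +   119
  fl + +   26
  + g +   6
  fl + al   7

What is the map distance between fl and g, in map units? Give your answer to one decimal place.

5.2 map units

The two most frequent reciprocal classes, + + al and fl g +, are the parental types, so the F1 was + + al / fl g +.
The two rarest classes, fl + al and + g +, are the double crossovers. Comparing them with the parentals, only the fl allele has switched, so fl is the middle locus and the order is al – fl – g.
Crossovers in the fl–g interval produce the single-crossover classes + g al and fl + + (33 + 26 = 59) plus the double crossovers (13).
RF(fl–g) = (59 + 13) / 1391 = 72/1391 = 0.0518 → 5.2 map units.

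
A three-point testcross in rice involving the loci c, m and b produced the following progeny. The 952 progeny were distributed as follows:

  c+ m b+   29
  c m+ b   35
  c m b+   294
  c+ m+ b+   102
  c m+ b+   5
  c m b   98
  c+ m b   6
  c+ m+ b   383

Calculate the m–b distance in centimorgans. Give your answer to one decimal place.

22.2 centimorgans

The two most frequent reciprocal classes, c+ m+ b and c m b+, are the parental types, so the F1 was c+ m+ b / c m b+.
The two rarest classes, c+ m b and c m+ b+, are the double crossovers. Comparing them with the parentals, only the m allele has switched, so m is the middle locus and the order is b – m – c.
Crossovers in the b–m interval produce the single-crossover classes c+ m+ b+ and c m b (102 + 98 = 200) plus the double crossovers (11).
RF(b–m) = (200 + 11) / 952 = 211/952 = 0.2216 → 22.2 centimorgans.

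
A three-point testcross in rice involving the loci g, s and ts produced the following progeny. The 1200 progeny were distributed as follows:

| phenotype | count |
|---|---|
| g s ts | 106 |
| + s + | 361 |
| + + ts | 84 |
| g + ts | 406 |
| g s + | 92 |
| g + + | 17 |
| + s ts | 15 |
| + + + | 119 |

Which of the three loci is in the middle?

The two most frequent reciprocal classes, + s + and g + ts, are the parental types, so the F1 was + s + / g + ts.
The two rarest classes, + s ts and g + +, are the double crossovers. Comparing them with the parentals, only the ts allele has switched, so ts is the middle locus and the order is g – ts – s.

ts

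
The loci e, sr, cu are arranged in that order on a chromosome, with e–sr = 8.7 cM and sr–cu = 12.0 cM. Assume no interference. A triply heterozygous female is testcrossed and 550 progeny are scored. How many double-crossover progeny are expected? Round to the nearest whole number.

6

Map distances give recombination frequencies of 0.087 and 0.120 for the two intervals.
With no interference, expected double-crossover frequency = 0.087 × 0.120 = 0.01044.
Expected number = 0.01044 × 550 = 5.74 ≈ 6.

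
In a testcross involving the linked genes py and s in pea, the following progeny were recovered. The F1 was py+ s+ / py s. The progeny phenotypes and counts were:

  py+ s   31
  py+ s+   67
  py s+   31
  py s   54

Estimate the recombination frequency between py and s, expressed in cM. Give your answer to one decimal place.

The recombinant classes are py+ s and py s+: 31 + 31 = 62.
Recombination frequency = 62/183 = 0.3388 ≈ 33.9%, i.e. 33.9 cM.

33.9 cM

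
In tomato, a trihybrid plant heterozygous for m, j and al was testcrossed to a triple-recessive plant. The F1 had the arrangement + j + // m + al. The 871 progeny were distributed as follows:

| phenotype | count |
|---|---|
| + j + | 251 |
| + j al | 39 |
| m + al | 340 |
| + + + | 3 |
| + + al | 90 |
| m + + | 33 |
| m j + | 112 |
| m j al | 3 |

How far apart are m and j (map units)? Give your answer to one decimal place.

The two rarest classes, + + + and m j al, are the double crossovers. Comparing them with the parentals, only the j allele has switched, so j is the middle locus and the order is al – j – m.
Crossovers in the j–m interval produce the single-crossover classes m j + and + + al (112 + 90 = 202) plus the double crossovers (6).
RF(j–m) = (202 + 6) / 871 = 208/871 = 0.2388 → 23.9 map units.

23.9 map units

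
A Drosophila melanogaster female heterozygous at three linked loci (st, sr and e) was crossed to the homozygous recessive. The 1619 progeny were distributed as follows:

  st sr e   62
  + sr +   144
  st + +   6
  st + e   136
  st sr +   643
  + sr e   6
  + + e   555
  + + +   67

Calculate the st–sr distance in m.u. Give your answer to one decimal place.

The two most frequent reciprocal classes, + + e and st sr +, are the parental types, so the F1 was + + e / st sr +.
The two rarest classes, + sr e and st + +, are the double crossovers. Comparing them with the parentals, only the sr allele has switched, so sr is the middle locus and the order is st – sr – e.
Crossovers in the st–sr interval produce the single-crossover classes st + e and + sr + (136 + 144 = 280) plus the double crossovers (12).
RF(st–sr) = (280 + 12) / 1619 = 292/1619 = 0.1804 → 18.0 m.u.

18.0 m.u.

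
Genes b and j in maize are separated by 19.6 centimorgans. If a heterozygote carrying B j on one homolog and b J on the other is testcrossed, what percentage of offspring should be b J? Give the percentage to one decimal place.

A map distance of 19.6 centimorgans corresponds to a recombination frequency of 0.196.
The F1 is B j / b J, so b J is a parental gamete class with expected frequency (1 − r)/2 = 0.804/2 = 0.4020.
That is 0.4020 = 40.2% of the progeny.

40.2%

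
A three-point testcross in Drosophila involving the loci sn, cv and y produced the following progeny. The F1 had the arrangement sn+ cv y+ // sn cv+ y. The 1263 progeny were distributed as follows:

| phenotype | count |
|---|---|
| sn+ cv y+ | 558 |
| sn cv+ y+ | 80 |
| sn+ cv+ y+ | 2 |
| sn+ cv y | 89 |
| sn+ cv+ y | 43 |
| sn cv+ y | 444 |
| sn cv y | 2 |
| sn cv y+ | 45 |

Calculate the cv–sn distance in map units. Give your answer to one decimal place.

7.3 map units

The two rarest classes, sn+ cv+ y+ and sn cv y, are the double crossovers. Comparing them with the parentals, only the cv allele has switched, so cv is the middle locus and the order is sn – cv – y.
Crossovers in the sn–cv interval produce the single-crossover classes sn cv y+ and sn+ cv+ y (45 + 43 = 88) plus the double crossovers (4).
RF(sn–cv) = (88 + 4) / 1263 = 92/1263 = 0.0728 → 7.3 map units.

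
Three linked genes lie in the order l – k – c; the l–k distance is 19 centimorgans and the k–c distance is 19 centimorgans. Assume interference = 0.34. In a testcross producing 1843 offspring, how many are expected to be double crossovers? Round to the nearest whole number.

Map distances give recombination frequencies of 0.190 and 0.190 for the two intervals.
With interference 0.34 (so coincidence = 0.66), expected double-crossover frequency = 0.190 × 0.190 × 0.66 = 0.02383.
Expected number = 0.02383 × 1843 = 43.91 ≈ 44.

44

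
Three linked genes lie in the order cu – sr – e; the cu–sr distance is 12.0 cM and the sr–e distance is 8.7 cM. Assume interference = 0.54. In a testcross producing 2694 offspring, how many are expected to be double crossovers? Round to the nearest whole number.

13

Map distances give recombination frequencies of 0.120 and 0.087 for the two intervals.
With interference 0.54 (so coincidence = 0.46), expected double-crossover frequency = 0.120 × 0.087 × 0.46 = 0.00480.
Expected number = 0.00480 × 2694 = 12.94 ≈ 13.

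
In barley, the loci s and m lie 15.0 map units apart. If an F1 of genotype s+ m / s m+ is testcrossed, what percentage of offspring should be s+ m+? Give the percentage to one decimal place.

A map distance of 15.0 map units corresponds to a recombination frequency of 0.150.
The F1 is s+ m / s m+, so s+ m+ is a recombinant gamete class with expected frequency r/2 = 0.150/2 = 0.0750.
That is 0.0750 = 7.5% of the progeny.

7.5%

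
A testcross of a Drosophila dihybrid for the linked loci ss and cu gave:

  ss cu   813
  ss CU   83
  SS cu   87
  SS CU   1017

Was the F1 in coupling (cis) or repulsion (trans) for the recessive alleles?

cis

The two most frequent classes are SS CU (1017) and ss cu (813); these are the parental (non-recombinant) types.
So the F1 carried SS CU on one chromosome and ss cu on the other — the recessive alleles are on the same chromosome (cis / coupling).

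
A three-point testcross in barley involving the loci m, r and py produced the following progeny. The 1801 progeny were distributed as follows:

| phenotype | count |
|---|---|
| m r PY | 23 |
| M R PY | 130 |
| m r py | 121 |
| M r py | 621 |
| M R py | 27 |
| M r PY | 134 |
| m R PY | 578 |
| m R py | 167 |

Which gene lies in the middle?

r

The two most frequent reciprocal classes, M r py and m R PY, are the parental types, so the F1 was M r py / m R PY.
The two rarest classes, M R py and m r PY, are the double crossovers. Comparing them with the parentals, only the r allele has switched, so r is the middle locus and the order is py – r – m.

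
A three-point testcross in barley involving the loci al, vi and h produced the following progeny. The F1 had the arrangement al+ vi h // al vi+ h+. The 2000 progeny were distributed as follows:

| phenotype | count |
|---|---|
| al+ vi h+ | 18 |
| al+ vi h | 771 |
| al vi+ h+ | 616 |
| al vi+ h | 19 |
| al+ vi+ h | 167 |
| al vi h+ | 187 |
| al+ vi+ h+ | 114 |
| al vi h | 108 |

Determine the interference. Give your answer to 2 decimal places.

0.27

The two rarest classes, al+ vi h+ and al vi+ h, are the double crossovers. Comparing them with the parentals, only the h allele has switched, so h is the middle locus and the order is vi – h – al.
vi–h: (354 + 37)/2000 = 0.1955; h–al: (222 + 37)/2000 = 0.1295.
Expected DCO frequency = 0.1955 × 0.1295 ≈ 0.02532; observed = 37/2000 ≈ 0.01850.
Coefficient of coincidence = 0.01850/0.02532 ≈ 0.73; interference = 1 − 0.73 = 0.27.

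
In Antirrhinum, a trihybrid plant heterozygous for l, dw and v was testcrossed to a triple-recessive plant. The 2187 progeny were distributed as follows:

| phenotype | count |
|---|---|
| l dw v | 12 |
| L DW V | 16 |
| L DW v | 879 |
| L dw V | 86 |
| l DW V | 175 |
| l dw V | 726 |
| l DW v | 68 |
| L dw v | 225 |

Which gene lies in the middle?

The two most frequent reciprocal classes, L DW v and l dw V, are the parental types, so the F1 was L DW v / l dw V.
The two rarest classes, L DW V and l dw v, are the double crossovers. Comparing them with the parentals, only the v allele has switched, so v is the middle locus and the order is dw – v – l.

v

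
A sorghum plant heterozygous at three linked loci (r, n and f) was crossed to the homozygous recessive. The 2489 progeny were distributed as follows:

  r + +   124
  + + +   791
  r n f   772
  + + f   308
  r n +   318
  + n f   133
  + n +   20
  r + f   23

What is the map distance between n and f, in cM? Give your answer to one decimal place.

26.9 cM

The two most frequent reciprocal classes, r n f and + + +, are the parental types, so the F1 was r n f / + + +.
The two rarest classes, r + f and + n +, are the double crossovers. Comparing them with the parentals, only the n allele has switched, so n is the middle locus and the order is r – n – f.
Crossovers in the n–f interval produce the single-crossover classes r n + and + + f (318 + 308 = 626) plus the double crossovers (43).
RF(n–f) = (626 + 43) / 2489 = 669/2489 = 0.2688 → 26.9 cM.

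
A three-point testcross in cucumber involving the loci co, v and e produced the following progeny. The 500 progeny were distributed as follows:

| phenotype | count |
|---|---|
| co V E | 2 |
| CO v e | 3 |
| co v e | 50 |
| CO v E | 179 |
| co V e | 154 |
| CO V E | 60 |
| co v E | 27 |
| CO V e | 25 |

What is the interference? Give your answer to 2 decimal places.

0.62

The two most frequent reciprocal classes, co V e and CO v E, are the parental types, so the F1 was co V e / CO v E.
The two rarest classes, co V E and CO v e, are the double crossovers. Comparing them with the parentals, only the e allele has switched, so e is the middle locus and the order is co – e – v.
co–e: (52 + 5)/500 = 0.1140; e–v: (110 + 5)/500 = 0.2300.
Expected DCO frequency = 0.1140 × 0.2300 ≈ 0.02622; observed = 5/500 ≈ 0.01000.
Coefficient of coincidence = 0.01000/0.02622 ≈ 0.38; interference = 1 − 0.38 = 0.62.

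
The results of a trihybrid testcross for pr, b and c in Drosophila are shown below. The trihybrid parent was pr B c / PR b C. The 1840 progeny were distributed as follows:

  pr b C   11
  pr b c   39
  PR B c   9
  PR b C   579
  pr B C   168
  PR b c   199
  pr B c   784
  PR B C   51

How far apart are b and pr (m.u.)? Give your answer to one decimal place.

The two rarest classes, PR B c and pr b C, are the double crossovers. Comparing them with the parentals, only the pr allele has switched, so pr is the middle locus and the order is b – pr – c.
Crossovers in the b–pr interval produce the single-crossover classes pr b c and PR B C (39 + 51 = 90) plus the double crossovers (20).
RF(b–pr) = (90 + 20) / 1840 = 110/1840 = 0.0598 → 6.0 m.u.

6.0 m.u.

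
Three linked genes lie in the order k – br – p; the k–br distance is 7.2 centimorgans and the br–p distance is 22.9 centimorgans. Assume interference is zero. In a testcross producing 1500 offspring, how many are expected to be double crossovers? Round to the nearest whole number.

25

Map distances give recombination frequencies of 0.072 and 0.229 for the two intervals.
With no interference, expected double-crossover frequency = 0.072 × 0.229 = 0.01649.
Expected number = 0.01649 × 1500 = 24.73 ≈ 25.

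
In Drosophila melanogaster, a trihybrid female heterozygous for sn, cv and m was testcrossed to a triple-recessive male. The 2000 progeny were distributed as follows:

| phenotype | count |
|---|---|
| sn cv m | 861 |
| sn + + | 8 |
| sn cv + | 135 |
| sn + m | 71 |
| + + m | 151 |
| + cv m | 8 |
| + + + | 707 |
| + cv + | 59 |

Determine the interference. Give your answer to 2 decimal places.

The two most frequent reciprocal classes, sn cv m and + + +, are the parental types, so the F1 was sn cv m / + + +.
The two rarest classes, + cv m and sn + +, are the double crossovers. Comparing them with the parentals, only the sn allele has switched, so sn is the middle locus and the order is m – sn – cv.
m–sn: (286 + 16)/2000 = 0.1510; sn–cv: (130 + 16)/2000 = 0.0730.
Expected DCO frequency = 0.1510 × 0.0730 ≈ 0.01102; observed = 16/2000 ≈ 0.00800.
Coefficient of coincidence = 0.00800/0.01102 ≈ 0.73; interference = 1 − 0.73 = 0.27.

0.27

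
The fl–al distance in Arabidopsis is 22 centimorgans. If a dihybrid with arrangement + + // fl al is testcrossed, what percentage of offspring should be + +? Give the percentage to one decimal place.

A map distance of 22 centimorgans corresponds to a recombination frequency of 0.220.
The F1 is + + / fl al, so + + is a parental gamete class with expected frequency (1 − r)/2 = 0.780/2 = 0.3900.
That is 0.3900 = 39.0% of the progeny.

39.0%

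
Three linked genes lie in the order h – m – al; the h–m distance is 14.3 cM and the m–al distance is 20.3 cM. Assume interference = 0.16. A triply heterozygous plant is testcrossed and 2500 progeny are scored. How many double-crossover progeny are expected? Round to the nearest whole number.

Map distances give recombination frequencies of 0.143 and 0.203 for the two intervals.
With interference 0.16 (so coincidence = 0.84), expected double-crossover frequency = 0.143 × 0.203 × 0.84 = 0.02438.
Expected number = 0.02438 × 2500 = 60.96 ≈ 61.

61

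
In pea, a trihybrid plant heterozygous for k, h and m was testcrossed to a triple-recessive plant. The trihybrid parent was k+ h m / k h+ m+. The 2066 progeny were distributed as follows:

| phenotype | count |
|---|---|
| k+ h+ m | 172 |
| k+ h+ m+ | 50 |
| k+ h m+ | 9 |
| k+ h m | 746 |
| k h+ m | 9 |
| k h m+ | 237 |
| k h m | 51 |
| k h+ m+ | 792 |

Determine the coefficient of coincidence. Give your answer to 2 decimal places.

The two rarest classes, k+ h m+ and k h+ m, are the double crossovers. Comparing them with the parentals, only the m allele has switched, so m is the middle locus and the order is h – m – k.
h–m: (409 + 18)/2066 = 0.2067; m–k: (101 + 18)/2066 = 0.0576.
Expected DCO frequency = 0.2067 × 0.0576 ≈ 0.01191; observed = 18/2066 ≈ 0.00871.
Coefficient of coincidence = 0.00871/0.01191 ≈ 0.73.

0.73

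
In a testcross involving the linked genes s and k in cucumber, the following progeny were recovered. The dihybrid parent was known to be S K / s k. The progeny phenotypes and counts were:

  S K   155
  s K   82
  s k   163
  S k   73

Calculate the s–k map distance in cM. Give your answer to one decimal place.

The recombinant classes are S k and s K: 73 + 82 = 155.
Recombination frequency = 155/473 = 0.3277 ≈ 32.8%, i.e. 32.8 cM.

32.8 cM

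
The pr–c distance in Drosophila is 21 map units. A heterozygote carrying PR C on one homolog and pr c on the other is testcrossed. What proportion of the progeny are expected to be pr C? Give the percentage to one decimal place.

10.5%

A map distance of 21 map units corresponds to a recombination frequency of 0.210.
The F1 is PR C / pr c, so pr C is a recombinant gamete class with expected frequency r/2 = 0.210/2 = 0.1050.
That is 0.1050 = 10.5% of the progeny.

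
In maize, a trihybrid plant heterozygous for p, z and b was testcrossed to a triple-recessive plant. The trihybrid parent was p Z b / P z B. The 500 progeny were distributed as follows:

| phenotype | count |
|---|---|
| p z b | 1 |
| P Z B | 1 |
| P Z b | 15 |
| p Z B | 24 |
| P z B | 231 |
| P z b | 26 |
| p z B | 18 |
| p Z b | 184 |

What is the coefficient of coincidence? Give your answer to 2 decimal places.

0.55

The two rarest classes, p z b and P Z B, are the double crossovers. Comparing them with the parentals, only the z allele has switched, so z is the middle locus and the order is p – z – b.
p–z: (33 + 2)/500 = 0.0700; z–b: (50 + 2)/500 = 0.1040.
Expected DCO frequency = 0.0700 × 0.1040 ≈ 0.00728; observed = 2/500 ≈ 0.00400.
Coefficient of coincidence = 0.00400/0.00728 ≈ 0.55.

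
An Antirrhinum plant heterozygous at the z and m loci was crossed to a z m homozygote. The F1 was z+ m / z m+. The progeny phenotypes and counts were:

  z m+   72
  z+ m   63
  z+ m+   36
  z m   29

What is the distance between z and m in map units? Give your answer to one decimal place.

32.5 map units

The recombinant classes are z+ m+ and z m: 36 + 29 = 65.
Recombination frequency = 65/200 = 0.3250 ≈ 32.5%, i.e. 32.5 map units.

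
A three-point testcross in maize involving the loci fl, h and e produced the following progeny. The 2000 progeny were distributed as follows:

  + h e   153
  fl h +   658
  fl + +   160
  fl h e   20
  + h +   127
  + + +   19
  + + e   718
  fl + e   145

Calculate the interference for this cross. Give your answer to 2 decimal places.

0.29

The two most frequent reciprocal classes, fl h + and + + e, are the parental types, so the F1 was fl h + / + + e.
The two rarest classes, fl h e and + + +, are the double crossovers. Comparing them with the parentals, only the e allele has switched, so e is the middle locus and the order is h – e – fl.
h–e: (313 + 39)/2000 = 0.1760; e–fl: (272 + 39)/2000 = 0.1555.
Expected DCO frequency = 0.1760 × 0.1555 ≈ 0.02737; observed = 39/2000 ≈ 0.01950.
Coefficient of coincidence = 0.01950/0.02737 ≈ 0.71; interference = 1 − 0.71 = 0.29.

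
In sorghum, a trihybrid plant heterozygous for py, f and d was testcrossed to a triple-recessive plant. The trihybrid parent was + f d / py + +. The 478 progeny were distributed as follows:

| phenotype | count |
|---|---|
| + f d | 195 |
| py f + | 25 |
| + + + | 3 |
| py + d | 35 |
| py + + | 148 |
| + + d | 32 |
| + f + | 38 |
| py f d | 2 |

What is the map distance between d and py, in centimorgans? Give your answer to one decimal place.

The two rarest classes, py f d and + + +, are the double crossovers. Comparing them with the parentals, only the py allele has switched, so py is the middle locus and the order is d – py – f.
Crossovers in the d–py interval produce the single-crossover classes + f + and py + d (38 + 35 = 73) plus the double crossovers (5).
RF(d–py) = (73 + 5) / 478 = 78/478 = 0.1632 → 16.3 centimorgans.

16.3 centimorgans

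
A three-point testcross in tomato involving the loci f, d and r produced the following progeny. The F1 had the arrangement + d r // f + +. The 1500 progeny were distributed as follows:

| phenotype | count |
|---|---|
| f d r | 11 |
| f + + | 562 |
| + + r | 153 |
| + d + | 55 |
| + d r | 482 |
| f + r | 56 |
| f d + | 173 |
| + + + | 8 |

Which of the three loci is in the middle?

f

The two rarest classes, f d r and + + +, are the double crossovers. Comparing them with the parentals, only the f allele has switched, so f is the middle locus and the order is d – f – r.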